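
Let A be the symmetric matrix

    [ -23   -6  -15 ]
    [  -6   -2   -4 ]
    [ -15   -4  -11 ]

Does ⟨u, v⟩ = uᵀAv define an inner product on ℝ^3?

Leading principal minors: Δ_1 = -23, Δ_2 = 10, Δ_3 = -12.
The signs alternate starting with Δ_1 < 0, so by Sylvester's criterion Q is negative definite.
⟨·,·⟩ is an inner product exactly when A is positive definite.

no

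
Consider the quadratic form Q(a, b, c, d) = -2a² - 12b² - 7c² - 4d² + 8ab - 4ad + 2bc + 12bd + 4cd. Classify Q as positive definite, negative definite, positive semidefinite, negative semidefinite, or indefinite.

The symmetric matrix is A = [[-2, 4, 0, -2], [4, -12, 1, 6], [0, 1, -7, 2], [-2, 6, 2, -4]].
Congruent diagonalization of A (simultaneous row and column reduction) yields pivots -2, -4, -27/4, -2/27.
Counting signs: 4 negative.
Hence Q is negative definite.

negative definite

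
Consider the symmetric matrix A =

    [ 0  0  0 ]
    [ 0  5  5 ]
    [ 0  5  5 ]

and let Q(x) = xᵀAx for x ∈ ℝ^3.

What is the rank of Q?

1

Row-reducing A symmetrically gives the diagonal entries 0, 5, 0.
So there are 1 positive, 2 zero pivots.
The rank is the number of nonzero pivots: 1.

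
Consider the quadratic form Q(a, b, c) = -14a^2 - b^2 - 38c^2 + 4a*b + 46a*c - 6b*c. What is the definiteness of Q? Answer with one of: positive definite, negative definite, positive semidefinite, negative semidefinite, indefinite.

The symmetric matrix of Q is A = [[-14, 2, 23], [2, -1, -3], [23, -3, -38]].
Leading principal minors: Δ_1 = -14, Δ_2 = 10, Δ_3 = -1.
The signs alternate starting with Δ_1 < 0, so by Sylvester's criterion Q is negative definite.

negative definite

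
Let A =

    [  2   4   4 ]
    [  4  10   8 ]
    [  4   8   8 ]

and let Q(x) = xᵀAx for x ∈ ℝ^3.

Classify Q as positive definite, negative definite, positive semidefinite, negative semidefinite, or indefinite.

Congruent diagonalization of A (simultaneous row and column reduction) yields pivots 2, 2, 0.
Counting signs: 2 positive, 1 zero.
Hence Q is positive semidefinite.

positive semidefinite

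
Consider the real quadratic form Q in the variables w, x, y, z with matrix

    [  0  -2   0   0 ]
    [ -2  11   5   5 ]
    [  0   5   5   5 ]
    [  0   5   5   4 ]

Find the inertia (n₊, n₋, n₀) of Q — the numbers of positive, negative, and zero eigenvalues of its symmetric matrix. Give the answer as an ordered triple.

(2, 2, 0)

By Sylvester's law of inertia any congruent diagonalization of A has 2 positive, 2 negative and 0 zero entries.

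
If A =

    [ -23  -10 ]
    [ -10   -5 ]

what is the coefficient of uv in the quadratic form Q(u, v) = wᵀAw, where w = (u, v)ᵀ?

-20

The coefficient of uv is A[1,2] + A[2,1] = 2·(-10) = -20.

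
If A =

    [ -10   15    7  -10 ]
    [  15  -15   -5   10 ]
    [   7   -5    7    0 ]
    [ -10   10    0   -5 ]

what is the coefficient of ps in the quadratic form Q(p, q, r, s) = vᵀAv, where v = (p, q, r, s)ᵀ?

-20

The coefficient of ps is A[1,4] + A[4,1] = 2·(-10) = -20.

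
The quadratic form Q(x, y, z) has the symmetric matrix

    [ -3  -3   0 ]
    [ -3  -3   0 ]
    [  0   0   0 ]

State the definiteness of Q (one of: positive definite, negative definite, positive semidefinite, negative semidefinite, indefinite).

negative semidefinite

Applying the same elementary operations to the rows and columns of A produces a congruent diagonal matrix with entries -3, 0, 0.
That gives 1 negative, 2 zero pivots.
Hence Q is negative semidefinite.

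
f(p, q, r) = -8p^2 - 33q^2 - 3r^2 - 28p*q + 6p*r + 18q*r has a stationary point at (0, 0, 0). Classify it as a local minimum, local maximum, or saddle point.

local maximum

The Hessian at the origin is H = [[-16, -28, 6], [-28, -66, 18], [6, 18, -6]].
Row-reducing H symmetrically gives the diagonal entries -16, -17, -15/34.
Counting signs: 3 negative.
H is negative definite, so the origin is a strict local maximum.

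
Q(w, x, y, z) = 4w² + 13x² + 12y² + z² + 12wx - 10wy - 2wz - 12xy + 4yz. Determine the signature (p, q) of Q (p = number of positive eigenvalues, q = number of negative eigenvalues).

The symmetric matrix is A = [[4, 6, -5, -1], [6, 13, -6, 0], [-5, -6, 12, 2], [-1, 0, 2, 1]].
An LDLᵀ factorisation of A has diagonal entries 4, 4, 83/16, 15/83.
That gives 4 positive pivots.

(4, 0)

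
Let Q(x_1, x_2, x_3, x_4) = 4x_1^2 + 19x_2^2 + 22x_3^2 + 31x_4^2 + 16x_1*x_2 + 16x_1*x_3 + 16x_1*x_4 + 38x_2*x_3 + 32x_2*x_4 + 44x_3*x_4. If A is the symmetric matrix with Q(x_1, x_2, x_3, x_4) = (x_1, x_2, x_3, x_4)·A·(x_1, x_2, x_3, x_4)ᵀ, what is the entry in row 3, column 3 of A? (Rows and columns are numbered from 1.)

22

The coefficient of x_3^2 in Q is 22, and that is exactly A[3,3].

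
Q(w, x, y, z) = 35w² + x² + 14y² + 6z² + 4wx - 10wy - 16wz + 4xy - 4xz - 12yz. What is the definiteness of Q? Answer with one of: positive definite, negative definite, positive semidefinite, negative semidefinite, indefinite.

positive definite

The symmetric matrix of Q is A = [[35, 2, -5, -8], [2, 1, 2, -2], [-5, 2, 14, -6], [-8, -2, -6, 6]].
Leading principal minors: Δ_1 = 35, Δ_2 = 31, Δ_3 = 229, Δ_4 = 30.
All leading principal minors are positive, so by Sylvester's criterion Q is positive definite.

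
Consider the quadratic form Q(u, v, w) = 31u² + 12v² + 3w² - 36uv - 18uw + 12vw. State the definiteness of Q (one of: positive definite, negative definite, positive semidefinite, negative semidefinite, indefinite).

positive semidefinite

The symmetric matrix is A = [[31, -18, -9], [-18, 12, 6], [-9, 6, 3]].
Symmetric row and column elimination reduces A to a congruent diagonal form with pivots 31, 48/31, 0.
So there are 2 positive, 1 zero pivots.
Hence Q is positive semidefinite.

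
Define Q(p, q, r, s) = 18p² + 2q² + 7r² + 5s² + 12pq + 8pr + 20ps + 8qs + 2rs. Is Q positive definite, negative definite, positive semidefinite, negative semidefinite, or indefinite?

The symmetric matrix is A = [[18, 6, 4, 10], [6, 2, 0, 4], [4, 0, 7, 1], [10, 4, 1, 5]].
A is congruent to a diagonal matrix with 2 positive, 2 negative and 0 zero entries, so Q is indefinite.

indefinite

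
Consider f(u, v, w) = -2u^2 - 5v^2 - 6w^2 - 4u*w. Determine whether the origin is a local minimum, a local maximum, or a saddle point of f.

The Hessian at the origin is H = [[-4, 0, -4], [0, -10, 0], [-4, 0, -12]].
Congruent diagonalization of H (simultaneous row and column reduction) yields pivots -4, -10, -8.
That gives 3 negative pivots.
H is negative definite, so the origin is a strict local maximum.

local maximum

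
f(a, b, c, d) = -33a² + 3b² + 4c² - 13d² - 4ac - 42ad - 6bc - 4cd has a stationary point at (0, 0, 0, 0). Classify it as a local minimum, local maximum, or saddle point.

saddle point

The Hessian at the origin is H = [[-66, 0, -4, -42], [0, 6, -6, 0], [-4, -6, 8, -4], [-42, 0, -4, -26]].
Row-reducing H symmetrically gives the diagonal entries -66, 6, 74/33, -8/37.
Counting signs: 2 positive, 2 negative.
H is indefinite, so the origin is a saddle point.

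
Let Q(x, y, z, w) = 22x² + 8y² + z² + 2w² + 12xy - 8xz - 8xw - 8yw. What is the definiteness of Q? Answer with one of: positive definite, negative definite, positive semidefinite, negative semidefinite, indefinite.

indefinite

The associated matrix is A = [[22, 6, -4, -4], [6, 8, 0, -4], [-4, 0, 1, 0], [-4, -4, 0, 2]].
Congruent diagonalization of A (simultaneous row and column reduction) yields pivots 22, 70/11, 3/35, -2/3.
Counting signs: 3 positive, 1 negative.
Hence Q is indefinite.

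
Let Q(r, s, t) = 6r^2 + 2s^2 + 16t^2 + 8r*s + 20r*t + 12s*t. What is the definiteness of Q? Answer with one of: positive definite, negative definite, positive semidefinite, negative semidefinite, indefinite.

The symmetric matrix is A = [[6, 4, 10], [4, 2, 6], [10, 6, 16]].
Applying the same elementary operations to the rows and columns of A produces a congruent diagonal matrix with entries 6, -2/3, 0.
Counting signs: 1 positive, 1 negative, 1 zero.
Hence Q is indefinite.

indefinite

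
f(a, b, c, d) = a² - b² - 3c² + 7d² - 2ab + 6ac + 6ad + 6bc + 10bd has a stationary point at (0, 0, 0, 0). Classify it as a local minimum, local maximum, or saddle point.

The Hessian at the origin is H = [[2, -2, 6, 6], [-2, -2, 6, 10], [6, 6, -6, 0], [6, 10, 0, 14]].
Applying the same elementary operations to the rows and columns of H produces a congruent diagonal matrix with entries 2, -4, 12, -15.
That gives 2 positive, 2 negative pivots.
H is indefinite, so the origin is a saddle point.

saddle point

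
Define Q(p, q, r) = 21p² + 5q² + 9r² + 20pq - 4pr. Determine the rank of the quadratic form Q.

3

The associated matrix is A = [[21, 10, -2], [10, 5, 0], [-2, 0, 9]].
Symmetric row and column elimination reduces A to a congruent diagonal form with pivots 21, 5/21, 5.
So there are 3 positive pivots.
The rank is the number of nonzero pivots: 3.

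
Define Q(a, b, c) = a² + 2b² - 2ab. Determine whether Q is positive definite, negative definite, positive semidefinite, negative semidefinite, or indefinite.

positive semidefinite

Write A = [[1, -1, 0], [-1, 2, 0], [0, 0, 0]].
Symmetric row and column elimination reduces A to a congruent diagonal form with pivots 1, 1, 0.
So there are 2 positive, 1 zero pivots.
Hence Q is positive semidefinite.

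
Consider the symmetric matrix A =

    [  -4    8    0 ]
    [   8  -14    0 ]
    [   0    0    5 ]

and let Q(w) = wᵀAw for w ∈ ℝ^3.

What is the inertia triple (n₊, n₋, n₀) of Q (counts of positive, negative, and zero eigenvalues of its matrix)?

(2, 1, 0)

Congruent diagonalization of A (simultaneous row and column reduction) yields pivots -4, 2, 5.
Counting signs: 2 positive, 1 negative.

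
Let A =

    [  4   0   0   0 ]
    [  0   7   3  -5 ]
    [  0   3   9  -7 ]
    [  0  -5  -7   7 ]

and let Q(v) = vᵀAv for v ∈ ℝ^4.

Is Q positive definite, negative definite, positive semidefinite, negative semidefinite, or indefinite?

positive definite

Leading principal minors: Δ_1 = 4, Δ_2 = 28, Δ_3 = 216, Δ_4 = 80.
All leading principal minors are positive, so by Sylvester's criterion Q is positive definite.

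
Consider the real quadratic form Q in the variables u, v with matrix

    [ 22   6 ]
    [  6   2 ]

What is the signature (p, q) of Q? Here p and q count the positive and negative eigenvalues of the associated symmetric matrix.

Row-reducing A symmetrically gives the diagonal entries 22, 4/11.
Counting signs: 2 positive.

(2, 0)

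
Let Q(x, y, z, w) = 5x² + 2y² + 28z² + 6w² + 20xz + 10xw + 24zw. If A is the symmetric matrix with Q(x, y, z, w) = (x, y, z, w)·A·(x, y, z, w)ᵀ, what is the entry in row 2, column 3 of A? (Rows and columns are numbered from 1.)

The coefficient of y·z in Q is 0. For a symmetric A this equals A[2,3] + A[3,2] = 2·A[2,3].
So A[2,3] = 0/2 = 0.

0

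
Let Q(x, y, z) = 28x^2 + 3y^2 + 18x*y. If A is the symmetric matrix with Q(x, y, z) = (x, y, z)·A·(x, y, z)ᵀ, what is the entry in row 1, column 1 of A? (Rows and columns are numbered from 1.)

28

The coefficient of x^2 in Q is 28, and that is exactly A[1,1].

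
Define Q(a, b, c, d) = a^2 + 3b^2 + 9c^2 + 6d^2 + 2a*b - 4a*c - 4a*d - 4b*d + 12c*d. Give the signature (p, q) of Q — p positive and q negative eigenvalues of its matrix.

The symmetric matrix is A = [[1, 1, -2, -2], [1, 3, 0, -2], [-2, 0, 9, 6], [-2, -2, 6, 6]].
Symmetric row and column elimination reduces A to a congruent diagonal form with pivots 1, 2, 3, 2/3.
So there are 4 positive pivots.

(4, 0)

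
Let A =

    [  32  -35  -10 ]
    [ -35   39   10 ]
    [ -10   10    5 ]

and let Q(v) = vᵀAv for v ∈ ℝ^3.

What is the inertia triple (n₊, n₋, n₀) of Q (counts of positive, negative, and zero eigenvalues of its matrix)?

An LDLᵀ factorisation of A has diagonal entries 32, 23/32, 15/23.
Counting signs: 3 positive.

(3, 0, 0)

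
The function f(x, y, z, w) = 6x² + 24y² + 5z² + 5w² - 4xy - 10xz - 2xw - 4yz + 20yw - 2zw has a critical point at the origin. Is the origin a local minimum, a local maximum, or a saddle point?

The Hessian at the origin is H = [[12, -4, -10, -2], [-4, 48, -4, 20], [-10, -4, 10, -2], [-2, 20, -2, 10]].
Symmetric row and column elimination reduces H to a congruent diagonal form with pivots 12, 140/3, 18/35, 8/9.
So there are 4 positive pivots.
H is positive definite, so the origin is a strict local minimum.

local minimum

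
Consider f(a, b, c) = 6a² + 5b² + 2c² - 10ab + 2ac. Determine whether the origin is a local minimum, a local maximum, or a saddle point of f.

The Hessian at the origin is H = [[12, -10, 2], [-10, 10, 0], [2, 0, 4]].
Symmetric row and column elimination reduces H to a congruent diagonal form with pivots 12, 5/3, 2.
Counting signs: 3 positive.
H is positive definite, so the origin is a strict local minimum.

local minimum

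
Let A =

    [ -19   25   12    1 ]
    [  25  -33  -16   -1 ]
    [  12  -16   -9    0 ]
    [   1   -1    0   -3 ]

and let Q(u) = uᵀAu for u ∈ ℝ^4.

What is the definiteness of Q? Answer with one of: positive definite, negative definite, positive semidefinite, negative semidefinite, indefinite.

Row-reducing A symmetrically gives the diagonal entries -19, -2/19, -1, -2.
That gives 4 negative pivots.
Hence Q is negative definite.

negative definite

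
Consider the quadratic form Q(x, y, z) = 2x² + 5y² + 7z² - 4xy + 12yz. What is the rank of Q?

3

The symmetric matrix is A = [[2, -2, 0], [-2, 5, 6], [0, 6, 7]].
Symmetric row and column elimination reduces A to a congruent diagonal form with pivots 2, 3, -5.
So there are 2 positive, 1 negative pivots.
The rank is the number of nonzero pivots: 3.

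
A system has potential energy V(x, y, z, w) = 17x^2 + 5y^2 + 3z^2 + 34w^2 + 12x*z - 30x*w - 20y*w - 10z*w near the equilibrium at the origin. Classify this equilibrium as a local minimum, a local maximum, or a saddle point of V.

The Hessian at the origin is H = [[34, 0, 12, -30], [0, 10, 0, -20], [12, 0, 6, -10], [-30, -20, -10, 68]].
An LDLᵀ factorisation of H has diagonal entries 34, 10, 30/17, 4/3.
That gives 4 positive pivots.
H is positive definite, so the origin is a strict local minimum.

local minimum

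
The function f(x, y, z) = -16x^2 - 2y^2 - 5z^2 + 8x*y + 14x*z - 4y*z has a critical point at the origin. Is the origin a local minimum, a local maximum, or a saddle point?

The Hessian at the origin is H = [[-32, 8, 14], [8, -4, -4], [14, -4, -10]].
Congruent diagonalization of H (simultaneous row and column reduction) yields pivots -32, -2, -15/4.
That gives 3 negative pivots.
H is negative definite, so the origin is a strict local maximum.

local maximum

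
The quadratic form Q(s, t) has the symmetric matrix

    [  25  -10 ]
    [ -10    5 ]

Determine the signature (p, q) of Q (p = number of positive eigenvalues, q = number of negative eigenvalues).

(2, 0)

Symmetric row and column elimination reduces A to a congruent diagonal form with pivots 25, 1.
So there are 2 positive pivots.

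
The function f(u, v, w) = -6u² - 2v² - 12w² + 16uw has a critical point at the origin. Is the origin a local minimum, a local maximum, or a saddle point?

The Hessian at the origin is H = [[-12, 0, 16], [0, -4, 0], [16, 0, -24]].
Applying the same elementary operations to the rows and columns of H produces a congruent diagonal matrix with entries -12, -4, -8/3.
That gives 3 negative pivots.
H is negative definite, so the origin is a strict local maximum.

local maximum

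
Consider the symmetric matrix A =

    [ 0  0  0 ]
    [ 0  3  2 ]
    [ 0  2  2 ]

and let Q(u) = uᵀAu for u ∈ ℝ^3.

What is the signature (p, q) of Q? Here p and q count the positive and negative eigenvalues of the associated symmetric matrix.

Row-reducing A symmetrically gives the diagonal entries 0, 3, 2/3.
Counting signs: 2 positive, 1 zero.

(2, 0)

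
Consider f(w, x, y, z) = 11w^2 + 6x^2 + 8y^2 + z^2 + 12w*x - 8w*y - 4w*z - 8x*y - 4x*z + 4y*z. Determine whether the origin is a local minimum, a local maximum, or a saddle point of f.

local minimum

The Hessian at the origin is H = [[22, 12, -8, -4], [12, 12, -8, -4], [-8, -8, 16, 4], [-4, -4, 4, 2]].
Row-reducing H symmetrically gives the diagonal entries 22, 60/11, 32/3, 1/2.
That gives 4 positive pivots.
H is positive definite, so the origin is a strict local minimum.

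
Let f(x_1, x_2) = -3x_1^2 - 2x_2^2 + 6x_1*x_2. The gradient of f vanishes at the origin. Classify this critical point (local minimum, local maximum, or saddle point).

The Hessian at the origin is H = [[-6, 6], [6, -4]].
det H = -6·-4 − (6)² = -12 < 0, so H is indefinite.
Therefore the origin is a saddle point.

saddle point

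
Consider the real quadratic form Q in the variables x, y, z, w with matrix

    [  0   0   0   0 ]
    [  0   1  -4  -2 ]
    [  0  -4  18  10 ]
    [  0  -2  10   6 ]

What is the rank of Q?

2

Congruent diagonalization of A (simultaneous row and column reduction) yields pivots 0, 1, 2, 0.
Counting signs: 2 positive, 2 zero.
The rank is the number of nonzero pivots: 2.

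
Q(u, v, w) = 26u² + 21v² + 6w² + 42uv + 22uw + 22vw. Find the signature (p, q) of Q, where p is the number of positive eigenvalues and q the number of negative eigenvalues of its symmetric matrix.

(3, 0)

The associated matrix is A = [[26, 21, 11], [21, 21, 11], [11, 11, 6]].
Row-reducing A symmetrically gives the diagonal entries 26, 105/26, 5/21.
That gives 3 positive pivots.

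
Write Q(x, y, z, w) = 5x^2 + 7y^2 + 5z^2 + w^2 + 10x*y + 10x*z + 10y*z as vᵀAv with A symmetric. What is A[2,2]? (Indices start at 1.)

7

The coefficient of y^2 in Q is 7, and that is exactly A[2,2].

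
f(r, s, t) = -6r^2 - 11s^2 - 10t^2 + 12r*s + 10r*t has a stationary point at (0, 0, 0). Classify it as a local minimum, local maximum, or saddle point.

The Hessian at the origin is H = [[-12, 12, 10], [12, -22, 0], [10, 0, -20]].
An LDLᵀ factorisation of H has diagonal entries -12, -10, -5/3.
So there are 3 negative pivots.
H is negative definite, so the origin is a strict local maximum.

local maximum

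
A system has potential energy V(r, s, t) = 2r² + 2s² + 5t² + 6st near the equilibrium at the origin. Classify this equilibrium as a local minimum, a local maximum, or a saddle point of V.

local minimum

The Hessian at the origin is H = [[4, 0, 0], [0, 4, 6], [0, 6, 10]].
Symmetric row and column elimination reduces H to a congruent diagonal form with pivots 4, 4, 1.
So there are 3 positive pivots.
H is positive definite, so the origin is a strict local minimum.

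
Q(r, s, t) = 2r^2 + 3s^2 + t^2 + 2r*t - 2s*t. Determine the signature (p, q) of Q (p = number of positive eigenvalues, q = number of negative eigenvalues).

(3, 0)

The associated matrix is A = [[2, 0, 1], [0, 3, -1], [1, -1, 1]].
Symmetric row and column elimination reduces A to a congruent diagonal form with pivots 2, 3, 1/6.
That gives 3 positive pivots.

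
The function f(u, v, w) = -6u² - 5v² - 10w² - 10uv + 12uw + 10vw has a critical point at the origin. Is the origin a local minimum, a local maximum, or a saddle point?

local maximum

The Hessian at the origin is H = [[-12, -10, 12], [-10, -10, 10], [12, 10, -20]].
Applying the same elementary operations to the rows and columns of H produces a congruent diagonal matrix with entries -12, -5/3, -8.
That gives 3 negative pivots.
H is negative definite, so the origin is a strict local maximum.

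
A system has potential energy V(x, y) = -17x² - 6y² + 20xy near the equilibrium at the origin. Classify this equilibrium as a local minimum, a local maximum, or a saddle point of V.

local maximum

The Hessian at the origin is H = [[-34, 20], [20, -12]].
det H = -34·-12 − (20)² = 8 > 0 and H[1,1] = -34 < 0, so H is negative definite.
Therefore the origin is a local maximum.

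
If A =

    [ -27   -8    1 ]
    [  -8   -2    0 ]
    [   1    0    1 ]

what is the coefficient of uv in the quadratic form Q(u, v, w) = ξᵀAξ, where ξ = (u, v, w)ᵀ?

The coefficient of uv is A[1,2] + A[2,1] = 2·(-8) = -16.

-16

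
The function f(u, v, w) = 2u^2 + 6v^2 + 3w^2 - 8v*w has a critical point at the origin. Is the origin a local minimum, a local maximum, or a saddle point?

local minimum

The Hessian at the origin is H = [[4, 0, 0], [0, 12, -8], [0, -8, 6]].
An LDLᵀ factorisation of H has diagonal entries 4, 12, 2/3.
So there are 3 positive pivots.
H is positive definite, so the origin is a strict local minimum.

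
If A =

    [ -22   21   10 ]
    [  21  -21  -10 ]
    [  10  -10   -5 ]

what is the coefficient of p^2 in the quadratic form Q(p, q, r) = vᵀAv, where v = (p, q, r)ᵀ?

The coefficient of p^2 is the diagonal entry A[1,1] = -22.

-22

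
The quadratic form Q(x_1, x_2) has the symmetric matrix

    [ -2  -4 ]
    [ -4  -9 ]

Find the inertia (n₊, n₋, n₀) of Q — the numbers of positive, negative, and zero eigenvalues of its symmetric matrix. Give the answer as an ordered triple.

(0, 2, 0)

Row-reducing A symmetrically gives the diagonal entries -2, -1.
So there are 2 negative pivots.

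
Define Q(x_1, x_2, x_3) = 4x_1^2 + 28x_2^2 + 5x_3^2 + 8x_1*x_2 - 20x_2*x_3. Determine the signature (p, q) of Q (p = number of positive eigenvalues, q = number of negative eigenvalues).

The associated matrix is A = [[4, 4, 0], [4, 28, -10], [0, -10, 5]].
An LDLᵀ factorisation of A has diagonal entries 4, 24, 5/6.
So there are 3 positive pivots.

(3, 0)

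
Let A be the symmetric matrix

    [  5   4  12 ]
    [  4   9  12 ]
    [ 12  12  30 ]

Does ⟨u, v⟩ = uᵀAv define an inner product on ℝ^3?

yes

Leading principal minors: Δ_1 = 5, Δ_2 = 29, Δ_3 = 6.
All leading principal minors are positive, so by Sylvester's criterion Q is positive definite.
⟨·,·⟩ is an inner product exactly when A is positive definite.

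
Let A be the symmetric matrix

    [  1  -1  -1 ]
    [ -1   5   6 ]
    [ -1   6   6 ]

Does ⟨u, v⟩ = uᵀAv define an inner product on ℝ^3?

no

An LDLᵀ factorisation of A has diagonal entries 1, 4, -5/4.
Counting signs: 2 positive, 1 negative.
Hence Q is indefinite.
⟨·,·⟩ is an inner product exactly when A is positive definite.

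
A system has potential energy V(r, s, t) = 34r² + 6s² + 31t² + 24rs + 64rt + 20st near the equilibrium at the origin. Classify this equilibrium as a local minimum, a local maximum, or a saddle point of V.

The Hessian at the origin is H = [[68, 24, 64], [24, 12, 20], [64, 20, 62]].
Applying the same elementary operations to the rows and columns of H produces a congruent diagonal matrix with entries 68, 60/17, -2/15.
So there are 2 positive, 1 negative pivots.
H is indefinite, so the origin is a saddle point.

saddle point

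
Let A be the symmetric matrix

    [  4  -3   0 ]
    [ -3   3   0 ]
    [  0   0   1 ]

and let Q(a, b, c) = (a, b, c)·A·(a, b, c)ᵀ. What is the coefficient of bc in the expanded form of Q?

The coefficient of bc is A[2,3] + A[3,2] = 2·0 = 0.

0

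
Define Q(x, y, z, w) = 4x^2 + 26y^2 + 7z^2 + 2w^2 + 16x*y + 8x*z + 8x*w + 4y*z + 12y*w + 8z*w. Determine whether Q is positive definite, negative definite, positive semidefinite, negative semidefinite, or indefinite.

The associated matrix is A = [[4, 8, 4, 4], [8, 26, 2, 6], [4, 2, 7, 4], [4, 6, 4, 2]].
Row-reducing A symmetrically gives the diagonal entries 4, 10, -3/5, 0.
So there are 2 positive, 1 negative, 1 zero pivots.
Hence Q is indefinite.

indefinite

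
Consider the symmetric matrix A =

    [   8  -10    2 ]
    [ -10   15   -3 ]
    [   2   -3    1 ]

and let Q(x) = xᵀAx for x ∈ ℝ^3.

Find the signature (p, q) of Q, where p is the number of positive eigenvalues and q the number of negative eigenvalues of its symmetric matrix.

(3, 0)

An LDLᵀ factorisation of A has diagonal entries 8, 5/2, 2/5.
Counting signs: 3 positive.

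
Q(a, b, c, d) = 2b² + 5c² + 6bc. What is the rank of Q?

The associated matrix is A = [[0, 0, 0, 0], [0, 2, 3, 0], [0, 3, 5, 0], [0, 0, 0, 0]].
Row-reducing A symmetrically gives the diagonal entries 0, 2, 1/2, 0.
That gives 2 positive, 2 zero pivots.
The rank is the number of nonzero pivots: 2.

2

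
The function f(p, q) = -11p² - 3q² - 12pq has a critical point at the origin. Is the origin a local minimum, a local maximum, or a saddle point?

The Hessian at the origin is H = [[-22, -12], [-12, -6]].
det H = -22·-6 − (-12)² = -12 < 0, so H is indefinite.
Therefore the origin is a saddle point.

saddle point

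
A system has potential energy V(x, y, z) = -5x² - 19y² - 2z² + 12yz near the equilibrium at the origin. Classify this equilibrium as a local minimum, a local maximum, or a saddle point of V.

local maximum

The Hessian at the origin is H = [[-10, 0, 0], [0, -38, 12], [0, 12, -4]].
Symmetric row and column elimination reduces H to a congruent diagonal form with pivots -10, -38, -4/19.
That gives 3 negative pivots.
H is negative definite, so the origin is a strict local maximum.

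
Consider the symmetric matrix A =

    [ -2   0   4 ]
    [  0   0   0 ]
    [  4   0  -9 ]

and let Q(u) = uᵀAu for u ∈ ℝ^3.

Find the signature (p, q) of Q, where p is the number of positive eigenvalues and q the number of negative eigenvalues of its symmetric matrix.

(0, 2)

Symmetric row and column elimination reduces A to a congruent diagonal form with pivots -2, 0, -1.
That gives 2 negative, 1 zero pivots.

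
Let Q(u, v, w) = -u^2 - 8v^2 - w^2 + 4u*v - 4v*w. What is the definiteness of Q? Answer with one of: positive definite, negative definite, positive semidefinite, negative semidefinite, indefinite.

Write A = [[-1, 2, 0], [2, -8, -2], [0, -2, -1]].
Applying the same elementary operations to the rows and columns of A produces a congruent diagonal matrix with entries -1, -4, 0.
That gives 2 negative, 1 zero pivots.
Hence Q is negative semidefinite.

negative semidefinite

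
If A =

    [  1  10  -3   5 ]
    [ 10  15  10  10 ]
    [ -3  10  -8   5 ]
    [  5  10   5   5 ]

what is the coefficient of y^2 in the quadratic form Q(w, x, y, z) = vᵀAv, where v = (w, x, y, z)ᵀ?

-8

The coefficient of y^2 is the diagonal entry A[3,3] = -8.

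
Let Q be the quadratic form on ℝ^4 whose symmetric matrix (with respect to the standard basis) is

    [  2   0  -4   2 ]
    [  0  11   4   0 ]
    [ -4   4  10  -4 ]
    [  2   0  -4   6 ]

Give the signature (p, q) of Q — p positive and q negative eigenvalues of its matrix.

Symmetric row and column elimination reduces A to a congruent diagonal form with pivots 2, 11, 6/11, 4.
So there are 4 positive pivots.

(4, 0)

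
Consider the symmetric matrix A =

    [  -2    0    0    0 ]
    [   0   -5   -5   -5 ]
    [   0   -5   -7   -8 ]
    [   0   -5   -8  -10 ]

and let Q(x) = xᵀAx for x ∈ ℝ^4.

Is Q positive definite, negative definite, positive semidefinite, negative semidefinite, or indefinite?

negative definite

Row-reducing A symmetrically gives the diagonal entries -2, -5, -2, -1/2.
Counting signs: 4 negative.
Hence Q is negative definite.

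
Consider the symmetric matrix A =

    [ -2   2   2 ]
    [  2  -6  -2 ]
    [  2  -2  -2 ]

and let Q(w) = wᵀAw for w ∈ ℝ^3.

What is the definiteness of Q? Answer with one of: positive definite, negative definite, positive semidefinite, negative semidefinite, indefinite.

negative semidefinite

Symmetric row and column elimination reduces A to a congruent diagonal form with pivots -2, -4, 0.
That gives 2 negative, 1 zero pivots.
Hence Q is negative semidefinite.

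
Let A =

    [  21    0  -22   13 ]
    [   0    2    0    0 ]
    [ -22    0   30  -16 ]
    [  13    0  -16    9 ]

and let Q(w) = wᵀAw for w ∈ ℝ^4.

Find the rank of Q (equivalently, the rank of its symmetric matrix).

Congruent diagonalization of A (simultaneous row and column reduction) yields pivots 21, 2, 146/21, 10/73.
Counting signs: 4 positive.
The rank is the number of nonzero pivots: 4.

4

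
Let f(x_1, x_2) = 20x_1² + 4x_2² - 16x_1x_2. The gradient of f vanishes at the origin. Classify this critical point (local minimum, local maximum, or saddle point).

The Hessian at the origin is H = [[40, -16], [-16, 8]].
det H = 40·8 − (-16)² = 64 > 0 and H[1,1] = 40 > 0, so H is positive definite.
Therefore the origin is a local minimum.

local minimum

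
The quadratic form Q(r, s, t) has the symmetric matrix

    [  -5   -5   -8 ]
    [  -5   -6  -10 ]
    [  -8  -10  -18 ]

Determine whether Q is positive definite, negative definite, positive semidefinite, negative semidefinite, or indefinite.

negative definite

Leading principal minors: Δ_1 = -5, Δ_2 = 5, Δ_3 = -6.
The signs alternate starting with Δ_1 < 0, so by Sylvester's criterion Q is negative definite.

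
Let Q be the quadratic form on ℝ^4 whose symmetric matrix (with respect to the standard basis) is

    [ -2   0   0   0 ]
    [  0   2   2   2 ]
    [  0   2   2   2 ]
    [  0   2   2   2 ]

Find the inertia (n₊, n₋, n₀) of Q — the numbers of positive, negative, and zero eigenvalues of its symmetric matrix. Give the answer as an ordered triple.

Row-reducing A symmetrically gives the diagonal entries -2, 2, 0, 0.
That gives 1 positive, 1 negative, 2 zero pivots.

(1, 1, 2)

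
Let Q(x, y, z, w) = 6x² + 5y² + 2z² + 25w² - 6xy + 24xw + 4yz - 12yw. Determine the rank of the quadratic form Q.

4

Write A = [[6, -3, 0, 12], [-3, 5, 2, -6], [0, 2, 2, 0], [12, -6, 0, 25]].
Symmetric row and column elimination reduces A to a congruent diagonal form with pivots 6, 7/2, 6/7, 1.
So there are 4 positive pivots.
The rank is the number of nonzero pivots: 4.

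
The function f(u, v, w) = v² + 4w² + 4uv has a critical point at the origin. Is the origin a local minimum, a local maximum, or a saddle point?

saddle point

The Hessian at the origin is H = [[0, 4, 0], [4, 2, 0], [0, 0, 8]].
H is indefinite, so the origin is a saddle point.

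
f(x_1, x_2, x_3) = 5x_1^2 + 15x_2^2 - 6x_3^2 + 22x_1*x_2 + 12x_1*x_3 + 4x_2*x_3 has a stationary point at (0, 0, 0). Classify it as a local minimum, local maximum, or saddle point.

saddle point

The Hessian at the origin is H = [[10, 22, 12], [22, 30, 4], [12, 4, -12]].
Symmetric row and column elimination reduces H to a congruent diagonal form with pivots 10, -92/5, 20/23.
So there are 2 positive, 1 negative pivots.
H is indefinite, so the origin is a saddle point.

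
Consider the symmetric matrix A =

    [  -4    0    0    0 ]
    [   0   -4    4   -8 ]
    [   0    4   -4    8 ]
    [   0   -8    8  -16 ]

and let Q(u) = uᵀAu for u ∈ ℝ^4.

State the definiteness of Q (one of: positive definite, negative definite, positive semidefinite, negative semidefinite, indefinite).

negative semidefinite

Symmetric row and column elimination reduces A to a congruent diagonal form with pivots -4, -4, 0, 0.
So there are 2 negative, 2 zero pivots.
Hence Q is negative semidefinite.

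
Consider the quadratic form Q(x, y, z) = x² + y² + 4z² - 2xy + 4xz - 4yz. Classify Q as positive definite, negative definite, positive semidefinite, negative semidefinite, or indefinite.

Write A = [[1, -1, 2], [-1, 1, -2], [2, -2, 4]].
Row-reducing A symmetrically gives the diagonal entries 1, 0, 0.
Counting signs: 1 positive, 2 zero.
Hence Q is positive semidefinite.

positive semidefinite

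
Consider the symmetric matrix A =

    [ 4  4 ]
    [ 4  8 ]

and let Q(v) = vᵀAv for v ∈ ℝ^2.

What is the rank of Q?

2

Row-reducing A symmetrically gives the diagonal entries 4, 4.
That gives 2 positive pivots.
The rank is the number of nonzero pivots: 2.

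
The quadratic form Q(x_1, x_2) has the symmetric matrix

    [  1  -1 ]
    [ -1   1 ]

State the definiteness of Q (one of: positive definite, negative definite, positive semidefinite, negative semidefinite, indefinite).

positive semidefinite

Applying the same elementary operations to the rows and columns of A produces a congruent diagonal matrix with entries 1, 0.
That gives 1 positive, 1 zero pivots.
Hence Q is positive semidefinite.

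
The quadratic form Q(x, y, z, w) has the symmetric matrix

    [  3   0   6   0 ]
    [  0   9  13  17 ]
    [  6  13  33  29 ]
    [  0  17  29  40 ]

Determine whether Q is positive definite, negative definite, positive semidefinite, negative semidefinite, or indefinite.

Row-reducing A symmetrically gives the diagonal entries 3, 9, 20/9, -1.
So there are 3 positive, 1 negative pivots.
Hence Q is indefinite.

indefinite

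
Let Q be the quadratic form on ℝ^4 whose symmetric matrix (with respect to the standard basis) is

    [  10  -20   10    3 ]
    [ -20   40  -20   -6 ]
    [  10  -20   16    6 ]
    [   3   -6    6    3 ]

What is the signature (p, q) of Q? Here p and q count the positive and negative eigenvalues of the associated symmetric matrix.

Applying the same elementary operations to the rows and columns of A produces a congruent diagonal matrix with entries 10, 0, 6, 3/5.
So there are 3 positive, 1 zero pivots.

(3, 0)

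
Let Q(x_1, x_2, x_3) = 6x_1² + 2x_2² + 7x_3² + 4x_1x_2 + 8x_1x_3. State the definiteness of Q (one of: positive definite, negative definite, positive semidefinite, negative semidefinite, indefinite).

positive definite

The symmetric matrix of Q is A = [[6, 2, 4], [2, 2, 0], [4, 0, 7]].
Leading principal minors: Δ_1 = 6, Δ_2 = 8, Δ_3 = 24.
All leading principal minors are positive, so by Sylvester's criterion Q is positive definite.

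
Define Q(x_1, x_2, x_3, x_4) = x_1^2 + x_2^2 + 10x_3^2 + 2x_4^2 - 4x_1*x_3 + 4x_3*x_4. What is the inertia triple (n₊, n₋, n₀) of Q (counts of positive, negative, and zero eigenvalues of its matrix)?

The associated matrix is A = [[1, 0, -2, 0], [0, 1, 0, 0], [-2, 0, 10, 2], [0, 0, 2, 2]].
Symmetric row and column elimination reduces A to a congruent diagonal form with pivots 1, 1, 6, 4/3.
That gives 4 positive pivots.

(4, 0, 0)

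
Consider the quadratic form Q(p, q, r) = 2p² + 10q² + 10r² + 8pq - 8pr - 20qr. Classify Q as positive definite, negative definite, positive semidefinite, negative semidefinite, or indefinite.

positive semidefinite

Write A = [[2, 4, -4], [4, 10, -10], [-4, -10, 10]].
Row-reducing A symmetrically gives the diagonal entries 2, 2, 0.
So there are 2 positive, 1 zero pivots.
Hence Q is positive semidefinite.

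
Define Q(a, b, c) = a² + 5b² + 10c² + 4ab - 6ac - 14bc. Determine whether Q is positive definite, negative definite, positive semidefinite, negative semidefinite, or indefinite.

positive semidefinite

The associated matrix is A = [[1, 2, -3], [2, 5, -7], [-3, -7, 10]].
Congruent diagonalization of A (simultaneous row and column reduction) yields pivots 1, 1, 0.
Counting signs: 2 positive, 1 zero.
Hence Q is positive semidefinite.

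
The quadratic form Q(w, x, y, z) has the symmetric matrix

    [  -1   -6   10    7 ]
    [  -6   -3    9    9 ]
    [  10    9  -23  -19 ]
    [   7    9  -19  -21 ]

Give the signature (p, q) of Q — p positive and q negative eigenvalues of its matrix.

(1, 3)

Row-reducing A symmetrically gives the diagonal entries -1, 33, -20/11, -5.
That gives 1 positive, 3 negative pivots.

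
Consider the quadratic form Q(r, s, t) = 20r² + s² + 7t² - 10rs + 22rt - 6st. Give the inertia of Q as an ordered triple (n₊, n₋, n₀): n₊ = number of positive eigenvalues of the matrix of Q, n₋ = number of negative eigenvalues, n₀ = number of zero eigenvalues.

The symmetric matrix is A = [[20, -5, 11], [-5, 1, -3], [11, -3, 7]].
Congruent diagonalization of A (simultaneous row and column reduction) yields pivots 20, -1/4, 6/5.
That gives 2 positive, 1 negative pivots.

(2, 1, 0)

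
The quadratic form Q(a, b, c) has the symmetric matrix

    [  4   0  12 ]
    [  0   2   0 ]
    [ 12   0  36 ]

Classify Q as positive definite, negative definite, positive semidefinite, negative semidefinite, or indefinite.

Symmetric row and column elimination reduces A to a congruent diagonal form with pivots 4, 2, 0.
Counting signs: 2 positive, 1 zero.
Hence Q is positive semidefinite.

positive semidefinite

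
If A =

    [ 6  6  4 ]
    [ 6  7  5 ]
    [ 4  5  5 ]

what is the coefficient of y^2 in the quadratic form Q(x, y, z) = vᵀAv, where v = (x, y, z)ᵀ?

The coefficient of y^2 is the diagonal entry A[2,2] = 7.

7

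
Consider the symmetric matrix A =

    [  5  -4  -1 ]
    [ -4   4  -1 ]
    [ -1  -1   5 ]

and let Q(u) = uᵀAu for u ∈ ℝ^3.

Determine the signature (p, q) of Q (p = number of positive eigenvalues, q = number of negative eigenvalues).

An LDLᵀ factorisation of A has diagonal entries 5, 4/5, 3/4.
So there are 3 positive pivots.

(3, 0)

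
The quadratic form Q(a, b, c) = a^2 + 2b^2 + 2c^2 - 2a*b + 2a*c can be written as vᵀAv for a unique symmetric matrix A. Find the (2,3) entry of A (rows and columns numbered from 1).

0

The coefficient of b·c in Q is 0. For a symmetric A this equals A[2,3] + A[3,2] = 2·A[2,3].
So A[2,3] = 0/2 = 0.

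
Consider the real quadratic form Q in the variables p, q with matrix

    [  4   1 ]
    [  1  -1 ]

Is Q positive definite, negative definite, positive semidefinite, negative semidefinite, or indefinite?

Symmetric row and column elimination reduces A to a congruent diagonal form with pivots 4, -5/4.
That gives 1 positive, 1 negative pivots.
Hence Q is indefinite.

indefinite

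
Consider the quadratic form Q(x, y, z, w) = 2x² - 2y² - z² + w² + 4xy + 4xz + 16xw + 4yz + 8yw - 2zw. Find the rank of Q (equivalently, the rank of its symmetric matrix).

Write A = [[2, 2, 2, 8], [2, -2, 2, 4], [2, 2, -1, -1], [8, 4, -1, 1]].
Row-reducing A symmetrically gives the diagonal entries 2, -4, -3, 0.
That gives 1 positive, 2 negative, 1 zero pivots.
The rank is the number of nonzero pivots: 3.

3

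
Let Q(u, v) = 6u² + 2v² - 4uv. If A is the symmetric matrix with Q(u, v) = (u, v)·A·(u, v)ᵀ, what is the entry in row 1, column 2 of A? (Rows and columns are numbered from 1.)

The coefficient of u·v in Q is -4. For a symmetric A this equals A[1,2] + A[2,1] = 2·A[1,2].
So A[1,2] = -4/2 = -2.

-2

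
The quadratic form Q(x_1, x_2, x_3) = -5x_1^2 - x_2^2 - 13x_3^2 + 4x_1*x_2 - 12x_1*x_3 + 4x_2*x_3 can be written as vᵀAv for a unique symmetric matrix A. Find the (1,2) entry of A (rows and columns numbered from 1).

The coefficient of x_1·x_2 in Q is 4. For a symmetric A this equals A[1,2] + A[2,1] = 2·A[1,2].
So A[1,2] = 4/2 = 2.

2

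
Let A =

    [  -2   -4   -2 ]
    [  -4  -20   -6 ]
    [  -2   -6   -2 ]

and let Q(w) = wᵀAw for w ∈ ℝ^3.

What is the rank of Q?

An LDLᵀ factorisation of A has diagonal entries -2, -12, 1/3.
That gives 1 positive, 2 negative pivots.
The rank is the number of nonzero pivots: 3.

3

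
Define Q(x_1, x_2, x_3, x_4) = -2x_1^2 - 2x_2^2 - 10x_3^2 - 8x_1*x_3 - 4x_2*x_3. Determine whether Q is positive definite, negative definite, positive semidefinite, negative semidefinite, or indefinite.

negative semidefinite

The associated matrix is A = [[-2, 0, -4, 0], [0, -2, -2, 0], [-4, -2, -10, 0], [0, 0, 0, 0]].
Row-reducing A symmetrically gives the diagonal entries -2, -2, 0, 0.
Counting signs: 2 negative, 2 zero.
Hence Q is negative semidefinite.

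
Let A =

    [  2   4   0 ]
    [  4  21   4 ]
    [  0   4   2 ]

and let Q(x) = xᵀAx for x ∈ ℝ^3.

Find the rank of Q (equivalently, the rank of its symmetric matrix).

3

Symmetric row and column elimination reduces A to a congruent diagonal form with pivots 2, 13, 10/13.
Counting signs: 3 positive.
The rank is the number of nonzero pivots: 3.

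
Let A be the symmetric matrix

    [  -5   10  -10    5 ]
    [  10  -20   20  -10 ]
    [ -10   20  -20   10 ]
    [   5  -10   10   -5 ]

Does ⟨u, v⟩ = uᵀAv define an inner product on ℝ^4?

Symmetric row and column elimination reduces A to a congruent diagonal form with pivots -5, 0, 0, 0.
That gives 1 negative, 3 zero pivots.
Hence Q is negative semidefinite.
⟨·,·⟩ is an inner product exactly when A is positive definite.

no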